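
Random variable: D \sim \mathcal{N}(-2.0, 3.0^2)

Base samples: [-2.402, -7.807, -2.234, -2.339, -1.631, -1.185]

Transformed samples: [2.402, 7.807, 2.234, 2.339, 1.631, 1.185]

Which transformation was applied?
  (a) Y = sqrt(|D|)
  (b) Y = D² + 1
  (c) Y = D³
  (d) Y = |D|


Checking option (d) Y = |D|:
  D = -2.402 -> Y = 2.402 ✓
  D = -7.807 -> Y = 7.807 ✓
  D = -2.234 -> Y = 2.234 ✓
All samples match this transformation.

(d) |D|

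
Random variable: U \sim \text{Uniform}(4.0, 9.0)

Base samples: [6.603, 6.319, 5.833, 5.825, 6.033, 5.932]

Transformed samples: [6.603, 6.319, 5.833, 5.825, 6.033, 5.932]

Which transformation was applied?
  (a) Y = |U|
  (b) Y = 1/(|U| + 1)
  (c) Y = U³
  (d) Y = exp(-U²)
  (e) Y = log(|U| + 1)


Checking option (a) Y = |U|:
  U = 6.603 -> Y = 6.603 ✓
  U = 6.319 -> Y = 6.319 ✓
  U = 5.833 -> Y = 5.833 ✓
All samples match this transformation.

(a) |U|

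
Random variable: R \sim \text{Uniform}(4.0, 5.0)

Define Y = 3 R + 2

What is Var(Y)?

For Y = aR + b: Var(Y) = a² * Var(R)
Var(R) = (5 - 4)^2/12 = 0.083333333
Var(Y) = 3² * 0.083333333 = 9 * 0.083333333 = 0.75

0.75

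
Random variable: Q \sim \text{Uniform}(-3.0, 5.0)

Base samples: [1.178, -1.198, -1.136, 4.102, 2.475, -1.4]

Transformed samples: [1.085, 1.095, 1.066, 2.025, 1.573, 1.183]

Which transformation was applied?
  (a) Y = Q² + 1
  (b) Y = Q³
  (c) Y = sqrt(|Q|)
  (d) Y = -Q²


Checking option (c) Y = sqrt(|Q|):
  Q = 1.178 -> Y = 1.085 ✓
  Q = -1.198 -> Y = 1.095 ✓
  Q = -1.136 -> Y = 1.066 ✓
All samples match this transformation.

(c) sqrt(|Q|)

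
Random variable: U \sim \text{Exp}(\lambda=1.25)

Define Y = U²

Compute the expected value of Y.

Using E[X²] = Var(X) + (E[X])²:
E[U] = 0.8
Var(U) = 1/1.25^2 = 0.64
E[U²] = 0.64 + 0.8² = 0.64 + 0.64 = 1.28

1.28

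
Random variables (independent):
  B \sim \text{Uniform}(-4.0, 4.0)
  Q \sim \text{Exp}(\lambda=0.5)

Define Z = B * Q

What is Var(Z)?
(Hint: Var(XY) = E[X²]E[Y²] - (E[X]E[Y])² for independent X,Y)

Var(XY) = E[X²]E[Y²] - (E[X]E[Y])²
E[B] = 0, Var(B) = 5.3333333
E[Q] = 2, Var(Q) = 4
E[B²] = 5.3333333 + 0² = 5.3333333
E[Q²] = 4 + 2² = 8
Var(Z) = 5.3333333*8 - (0*2)²
= 42.666667 - 0 = 42.666667

42.666667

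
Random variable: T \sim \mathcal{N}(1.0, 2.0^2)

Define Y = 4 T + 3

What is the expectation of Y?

For Y = 4T + 3:
E[Y] = 4 * E[T] + 3
E[T] = 1.0 = 1
E[Y] = 4 * 1 + 3 = 7

7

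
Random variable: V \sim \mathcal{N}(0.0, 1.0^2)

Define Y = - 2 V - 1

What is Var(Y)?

For Y = aV + b: Var(Y) = a² * Var(V)
Var(V) = 1.0^2 = 1
Var(Y) = (-2)² * 1 = 4 * 1 = 4

4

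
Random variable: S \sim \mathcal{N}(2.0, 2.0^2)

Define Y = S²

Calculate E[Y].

E[S²] = Var(S) + (E[S])² = 4 + 4 = 8

8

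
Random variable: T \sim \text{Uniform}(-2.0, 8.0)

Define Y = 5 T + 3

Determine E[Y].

For Y = 5T + 3:
E[Y] = 5 * E[T] + 3
E[T] = (-2 + 8)/2 = 3
E[Y] = 5 * 3 + 3 = 18

18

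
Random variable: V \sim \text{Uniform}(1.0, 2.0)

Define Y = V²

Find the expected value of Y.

Using E[X²] = Var(X) + (E[X])²:
E[V] = 1.5
Var(V) = (2 - 1)^2/12 = 0.083333333
E[V²] = 0.083333333 + 1.5² = 0.083333333 + 2.25 = 2.3333333

2.3333333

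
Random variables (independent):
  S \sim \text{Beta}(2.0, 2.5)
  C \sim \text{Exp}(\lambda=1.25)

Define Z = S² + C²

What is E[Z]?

E[Z] = E[S²] + E[C²]
E[S²] = Var(S) + E[S]² = 0.044893378 + 0.19753086 = 0.24242424
E[C²] = Var(C) + E[C]² = 0.64 + 0.64 = 1.28
E[Z] = 0.24242424 + 1.28 = 1.5224242

1.5224242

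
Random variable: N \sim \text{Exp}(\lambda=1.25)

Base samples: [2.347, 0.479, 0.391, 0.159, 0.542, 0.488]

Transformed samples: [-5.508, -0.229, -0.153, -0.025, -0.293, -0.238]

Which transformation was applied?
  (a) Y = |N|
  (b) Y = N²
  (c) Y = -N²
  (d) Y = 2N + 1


Checking option (c) Y = -N²:
  N = 2.347 -> Y = -5.508 ✓
  N = 0.479 -> Y = -0.229 ✓
  N = 0.391 -> Y = -0.153 ✓
All samples match this transformation.

(c) -N²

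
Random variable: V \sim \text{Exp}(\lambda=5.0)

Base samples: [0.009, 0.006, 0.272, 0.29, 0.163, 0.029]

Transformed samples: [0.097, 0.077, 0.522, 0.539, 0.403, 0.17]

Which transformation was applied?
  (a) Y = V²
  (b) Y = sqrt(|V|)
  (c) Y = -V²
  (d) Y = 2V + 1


Checking option (b) Y = sqrt(|V|):
  V = 0.009 -> Y = 0.097 ✓
  V = 0.006 -> Y = 0.077 ✓
  V = 0.272 -> Y = 0.522 ✓
All samples match this transformation.

(b) sqrt(|V|)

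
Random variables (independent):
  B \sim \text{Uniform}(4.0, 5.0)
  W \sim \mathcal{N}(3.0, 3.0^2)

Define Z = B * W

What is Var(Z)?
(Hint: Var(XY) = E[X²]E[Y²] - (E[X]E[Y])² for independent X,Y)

Var(XY) = E[X²]E[Y²] - (E[X]E[Y])²
E[B] = 4.5, Var(B) = 0.083333333
E[W] = 3, Var(W) = 9
E[B²] = 0.083333333 + 4.5² = 20.333333
E[W²] = 9 + 3² = 18
Var(Z) = 20.333333*18 - (4.5*3)²
= 366 - 182.25 = 183.75

183.75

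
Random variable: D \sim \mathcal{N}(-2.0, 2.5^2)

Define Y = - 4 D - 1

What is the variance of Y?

For Y = aD + b: Var(Y) = a² * Var(D)
Var(D) = 2.5^2 = 6.25
Var(Y) = (-4)² * 6.25 = 16 * 6.25 = 100

100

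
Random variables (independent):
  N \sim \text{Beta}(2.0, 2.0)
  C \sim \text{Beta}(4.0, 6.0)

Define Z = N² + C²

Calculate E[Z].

E[Z] = E[N²] + E[C²]
E[N²] = Var(N) + E[N]² = 0.05 + 0.25 = 0.3
E[C²] = Var(C) + E[C]² = 0.021818182 + 0.16 = 0.18181818
E[Z] = 0.3 + 0.18181818 = 0.48181818

0.48181818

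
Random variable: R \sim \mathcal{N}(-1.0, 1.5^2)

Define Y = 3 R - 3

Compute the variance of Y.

For Y = aR + b: Var(Y) = a² * Var(R)
Var(R) = 1.5^2 = 2.25
Var(Y) = 3² * 2.25 = 9 * 2.25 = 20.25

20.25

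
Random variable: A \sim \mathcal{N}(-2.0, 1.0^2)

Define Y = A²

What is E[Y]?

Using E[X²] = Var(X) + (E[X])²:
E[A] = -2
Var(A) = 1.0^2 = 1
E[A²] = 1 + (-2)² = 1 + 4 = 5

5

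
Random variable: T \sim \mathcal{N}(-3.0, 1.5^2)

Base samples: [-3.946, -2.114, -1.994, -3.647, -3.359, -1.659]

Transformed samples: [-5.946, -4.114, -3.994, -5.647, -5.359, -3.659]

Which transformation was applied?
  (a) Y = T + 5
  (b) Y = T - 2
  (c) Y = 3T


Checking option (b) Y = T - 2:
  T = -3.946 -> Y = -5.946 ✓
  T = -2.114 -> Y = -4.114 ✓
  T = -1.994 -> Y = -3.994 ✓
All samples match this transformation.

(b) T - 2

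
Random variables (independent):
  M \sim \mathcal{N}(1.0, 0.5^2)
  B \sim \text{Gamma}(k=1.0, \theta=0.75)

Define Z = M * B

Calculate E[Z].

For independent RVs: E[XY] = E[X]*E[Y]
E[M] = 1
E[B] = 0.75
E[Z] = 1 * 0.75 = 0.75

0.75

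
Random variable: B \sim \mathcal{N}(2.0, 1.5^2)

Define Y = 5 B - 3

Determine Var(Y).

For Y = aB + b: Var(Y) = a² * Var(B)
Var(B) = 1.5^2 = 2.25
Var(Y) = 5² * 2.25 = 25 * 2.25 = 56.25

56.25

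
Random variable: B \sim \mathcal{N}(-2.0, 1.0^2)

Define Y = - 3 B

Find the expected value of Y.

For Y = -3B:
E[Y] = -3 * E[B]
E[B] = -2.0 = -2
E[Y] = -3 * (-2) = 6

6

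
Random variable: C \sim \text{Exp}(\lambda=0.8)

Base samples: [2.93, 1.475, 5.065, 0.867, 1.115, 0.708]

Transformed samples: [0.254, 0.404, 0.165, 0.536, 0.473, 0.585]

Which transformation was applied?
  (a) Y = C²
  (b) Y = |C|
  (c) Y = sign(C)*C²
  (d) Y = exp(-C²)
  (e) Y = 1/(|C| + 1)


Checking option (e) Y = 1/(|C| + 1):
  C = 2.93 -> Y = 0.254 ✓
  C = 1.475 -> Y = 0.404 ✓
  C = 5.065 -> Y = 0.165 ✓
All samples match this transformation.

(e) 1/(|C| + 1)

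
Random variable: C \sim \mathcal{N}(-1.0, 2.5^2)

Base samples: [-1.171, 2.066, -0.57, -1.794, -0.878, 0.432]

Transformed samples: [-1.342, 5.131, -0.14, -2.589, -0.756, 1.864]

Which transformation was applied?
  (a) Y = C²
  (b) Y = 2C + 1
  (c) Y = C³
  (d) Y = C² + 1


Checking option (b) Y = 2C + 1:
  C = -1.171 -> Y = -1.342 ✓
  C = 2.066 -> Y = 5.131 ✓
  C = -0.57 -> Y = -0.14 ✓
All samples match this transformation.

(b) 2C + 1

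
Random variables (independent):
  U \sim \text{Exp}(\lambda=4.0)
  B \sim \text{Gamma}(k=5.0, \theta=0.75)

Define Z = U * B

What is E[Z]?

For independent RVs: E[XY] = E[X]*E[Y]
E[U] = 0.25
E[B] = 3.75
E[Z] = 0.25 * 3.75 = 0.9375

0.9375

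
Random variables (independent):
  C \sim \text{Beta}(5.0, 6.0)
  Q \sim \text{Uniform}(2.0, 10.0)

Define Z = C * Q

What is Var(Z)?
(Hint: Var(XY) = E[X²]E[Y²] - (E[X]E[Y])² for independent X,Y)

Var(XY) = E[X²]E[Y²] - (E[X]E[Y])²
E[C] = 0.45454545, Var(C) = 0.020661157
E[Q] = 6, Var(Q) = 5.3333333
E[C²] = 0.020661157 + 0.45454545² = 0.22727273
E[Q²] = 5.3333333 + 6² = 41.333333
Var(Z) = 0.22727273*41.333333 - (0.45454545*6)²
= 9.3939394 - 7.4380165 = 1.9559229

1.9559229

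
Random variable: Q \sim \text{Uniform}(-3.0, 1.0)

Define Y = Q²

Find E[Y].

Using E[X²] = Var(X) + (E[X])²:
E[Q] = -1
Var(Q) = (1 + 3)^2/12 = 1.3333333
E[Q²] = 1.3333333 + (-1)² = 1.3333333 + 1 = 2.3333333

2.3333333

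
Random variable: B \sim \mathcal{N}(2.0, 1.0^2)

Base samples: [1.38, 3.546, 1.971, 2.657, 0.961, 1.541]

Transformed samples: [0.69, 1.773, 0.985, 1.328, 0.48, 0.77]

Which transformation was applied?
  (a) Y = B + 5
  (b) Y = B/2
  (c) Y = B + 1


Checking option (b) Y = B/2:
  B = 1.38 -> Y = 0.69 ✓
  B = 3.546 -> Y = 1.773 ✓
  B = 1.971 -> Y = 0.985 ✓
All samples match this transformation.

(b) B/2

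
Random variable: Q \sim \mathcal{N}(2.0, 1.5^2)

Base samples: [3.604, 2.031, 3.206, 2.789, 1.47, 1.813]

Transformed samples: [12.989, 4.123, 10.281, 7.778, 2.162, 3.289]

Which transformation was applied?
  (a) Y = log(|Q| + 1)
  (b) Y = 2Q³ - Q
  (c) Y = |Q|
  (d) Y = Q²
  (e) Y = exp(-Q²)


Checking option (d) Y = Q²:
  Q = 3.604 -> Y = 12.989 ✓
  Q = 2.031 -> Y = 4.123 ✓
  Q = 3.206 -> Y = 10.281 ✓
All samples match this transformation.

(d) Q²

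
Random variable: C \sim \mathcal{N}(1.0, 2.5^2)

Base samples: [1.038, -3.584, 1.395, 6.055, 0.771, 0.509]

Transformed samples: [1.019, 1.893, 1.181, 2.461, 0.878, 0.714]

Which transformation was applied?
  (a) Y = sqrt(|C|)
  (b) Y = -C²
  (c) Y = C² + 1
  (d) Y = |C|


Checking option (a) Y = sqrt(|C|):
  C = 1.038 -> Y = 1.019 ✓
  C = -3.584 -> Y = 1.893 ✓
  C = 1.395 -> Y = 1.181 ✓
All samples match this transformation.

(a) sqrt(|C|)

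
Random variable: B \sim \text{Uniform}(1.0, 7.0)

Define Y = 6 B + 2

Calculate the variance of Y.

For Y = aB + b: Var(Y) = a² * Var(B)
Var(B) = (7 - 1)^2/12 = 3
Var(Y) = 6² * 3 = 36 * 3 = 108

108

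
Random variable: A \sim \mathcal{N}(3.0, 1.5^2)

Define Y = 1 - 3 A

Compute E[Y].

For Y = -3A + 1:
E[Y] = -3 * E[A] + 1
E[A] = 3.0 = 3
E[Y] = -3 * 3 + 1 = -8

-8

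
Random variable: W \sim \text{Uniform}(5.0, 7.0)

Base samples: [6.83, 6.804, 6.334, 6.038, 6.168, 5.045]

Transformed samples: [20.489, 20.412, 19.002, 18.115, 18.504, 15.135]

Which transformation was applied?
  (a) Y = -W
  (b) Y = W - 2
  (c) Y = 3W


Checking option (c) Y = 3W:
  W = 6.83 -> Y = 20.489 ✓
  W = 6.804 -> Y = 20.412 ✓
  W = 6.334 -> Y = 19.002 ✓
All samples match this transformation.

(c) 3W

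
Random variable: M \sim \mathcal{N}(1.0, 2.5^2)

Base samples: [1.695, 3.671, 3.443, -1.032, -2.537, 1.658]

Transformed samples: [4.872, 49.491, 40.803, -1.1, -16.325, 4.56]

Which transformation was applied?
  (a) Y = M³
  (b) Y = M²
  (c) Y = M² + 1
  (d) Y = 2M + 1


Checking option (a) Y = M³:
  M = 1.695 -> Y = 4.872 ✓
  M = 3.671 -> Y = 49.491 ✓
  M = 3.443 -> Y = 40.803 ✓
All samples match this transformation.

(a) M³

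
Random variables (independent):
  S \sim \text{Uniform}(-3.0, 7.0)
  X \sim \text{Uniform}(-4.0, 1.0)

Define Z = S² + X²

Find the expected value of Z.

E[Z] = E[S²] + E[X²]
E[S²] = Var(S) + E[S]² = 8.3333333 + 4 = 12.333333
E[X²] = Var(X) + E[X]² = 2.0833333 + 2.25 = 4.3333333
E[Z] = 12.333333 + 4.3333333 = 16.666667

16.666667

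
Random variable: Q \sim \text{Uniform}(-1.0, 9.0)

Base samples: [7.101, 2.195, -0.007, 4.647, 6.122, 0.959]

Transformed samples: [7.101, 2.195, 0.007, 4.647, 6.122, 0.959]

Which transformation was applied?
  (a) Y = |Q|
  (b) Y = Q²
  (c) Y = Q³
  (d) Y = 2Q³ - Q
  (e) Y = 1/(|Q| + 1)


Checking option (a) Y = |Q|:
  Q = 7.101 -> Y = 7.101 ✓
  Q = 2.195 -> Y = 2.195 ✓
  Q = -0.007 -> Y = 0.007 ✓
All samples match this transformation.

(a) |Q|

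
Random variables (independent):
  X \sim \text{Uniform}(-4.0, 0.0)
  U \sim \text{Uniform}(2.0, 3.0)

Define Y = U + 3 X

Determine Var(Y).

For independent RVs: Var(aX + bY) = a²Var(X) + b²Var(Y)
Var(X) = 1.3333333
Var(U) = 0.083333333
Var(Y) = 3²*1.3333333 + 1²*0.083333333
= 9*1.3333333 + 1*0.083333333 = 12.083333

12.083333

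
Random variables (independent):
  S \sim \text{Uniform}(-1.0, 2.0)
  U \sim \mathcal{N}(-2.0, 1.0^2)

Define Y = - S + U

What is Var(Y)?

For independent RVs: Var(aX + bY) = a²Var(X) + b²Var(Y)
Var(S) = 0.75
Var(U) = 1
Var(Y) = (-1)²*0.75 + 1²*1
= 1*0.75 + 1*1 = 1.75

1.75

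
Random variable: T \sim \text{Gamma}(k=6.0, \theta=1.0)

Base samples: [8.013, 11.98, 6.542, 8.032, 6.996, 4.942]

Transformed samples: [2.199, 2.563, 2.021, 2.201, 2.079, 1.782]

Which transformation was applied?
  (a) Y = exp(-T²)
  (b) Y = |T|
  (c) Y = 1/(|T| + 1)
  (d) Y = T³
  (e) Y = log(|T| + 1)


Checking option (e) Y = log(|T| + 1):
  T = 8.013 -> Y = 2.199 ✓
  T = 11.98 -> Y = 2.563 ✓
  T = 6.542 -> Y = 2.021 ✓
All samples match this transformation.

(e) log(|T| + 1)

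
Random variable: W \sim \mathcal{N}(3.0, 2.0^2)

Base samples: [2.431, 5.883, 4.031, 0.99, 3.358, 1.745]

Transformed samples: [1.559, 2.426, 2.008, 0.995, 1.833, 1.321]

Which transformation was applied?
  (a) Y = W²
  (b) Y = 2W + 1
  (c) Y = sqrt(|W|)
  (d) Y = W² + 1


Checking option (c) Y = sqrt(|W|):
  W = 2.431 -> Y = 1.559 ✓
  W = 5.883 -> Y = 2.426 ✓
  W = 4.031 -> Y = 2.008 ✓
All samples match this transformation.

(c) sqrt(|W|)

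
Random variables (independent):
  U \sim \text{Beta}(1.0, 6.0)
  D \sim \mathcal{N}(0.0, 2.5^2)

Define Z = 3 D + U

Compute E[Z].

E[Z] = 1*E[U] + 3*E[D]
E[U] = 0.14285714
E[D] = 0
E[Z] = 1*0.14285714 + 3*0 = 0.14285714

0.14285714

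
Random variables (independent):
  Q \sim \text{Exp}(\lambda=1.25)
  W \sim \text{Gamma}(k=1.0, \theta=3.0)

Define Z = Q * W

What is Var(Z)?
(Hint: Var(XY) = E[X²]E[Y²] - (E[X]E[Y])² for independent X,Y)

Var(XY) = E[X²]E[Y²] - (E[X]E[Y])²
E[Q] = 0.8, Var(Q) = 0.64
E[W] = 3, Var(W) = 9
E[Q²] = 0.64 + 0.8² = 1.28
E[W²] = 9 + 3² = 18
Var(Z) = 1.28*18 - (0.8*3)²
= 23.04 - 5.76 = 17.28

17.28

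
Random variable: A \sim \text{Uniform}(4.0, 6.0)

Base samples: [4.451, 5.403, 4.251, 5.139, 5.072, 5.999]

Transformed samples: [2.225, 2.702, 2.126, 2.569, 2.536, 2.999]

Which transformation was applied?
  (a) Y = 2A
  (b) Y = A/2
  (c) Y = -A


Checking option (b) Y = A/2:
  A = 4.451 -> Y = 2.225 ✓
  A = 5.403 -> Y = 2.702 ✓
  A = 4.251 -> Y = 2.126 ✓
All samples match this transformation.

(b) A/2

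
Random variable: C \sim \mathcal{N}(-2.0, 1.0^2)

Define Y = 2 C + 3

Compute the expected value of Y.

For Y = 2C + 3:
E[Y] = 2 * E[C] + 3
E[C] = -2.0 = -2
E[Y] = 2 * (-2) + 3 = -1

-1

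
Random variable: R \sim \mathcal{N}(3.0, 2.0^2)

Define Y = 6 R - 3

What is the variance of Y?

For Y = aR + b: Var(Y) = a² * Var(R)
Var(R) = 2.0^2 = 4
Var(Y) = 6² * 4 = 36 * 4 = 144

144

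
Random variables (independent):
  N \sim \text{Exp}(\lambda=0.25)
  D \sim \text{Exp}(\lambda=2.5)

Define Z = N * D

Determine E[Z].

For independent RVs: E[XY] = E[X]*E[Y]
E[N] = 4
E[D] = 0.4
E[Z] = 4 * 0.4 = 1.6

1.6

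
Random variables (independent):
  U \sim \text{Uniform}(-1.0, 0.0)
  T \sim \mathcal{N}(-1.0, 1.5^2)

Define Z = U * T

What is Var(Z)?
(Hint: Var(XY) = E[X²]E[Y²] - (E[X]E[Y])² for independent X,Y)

Var(XY) = E[X²]E[Y²] - (E[X]E[Y])²
E[U] = -0.5, Var(U) = 0.083333333
E[T] = -1, Var(T) = 2.25
E[U²] = 0.083333333 + (-0.5)² = 0.33333333
E[T²] = 2.25 + (-1)² = 3.25
Var(Z) = 0.33333333*3.25 - (-0.5*(-1))²
= 1.0833333 - 0.25 = 0.83333333

0.83333333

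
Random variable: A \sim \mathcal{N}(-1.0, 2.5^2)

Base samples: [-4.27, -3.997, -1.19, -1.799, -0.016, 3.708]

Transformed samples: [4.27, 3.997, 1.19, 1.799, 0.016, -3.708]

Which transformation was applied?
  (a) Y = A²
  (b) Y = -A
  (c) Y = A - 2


Checking option (b) Y = -A:
  A = -4.27 -> Y = 4.27 ✓
  A = -3.997 -> Y = 3.997 ✓
  A = -1.19 -> Y = 1.19 ✓
All samples match this transformation.

(b) -A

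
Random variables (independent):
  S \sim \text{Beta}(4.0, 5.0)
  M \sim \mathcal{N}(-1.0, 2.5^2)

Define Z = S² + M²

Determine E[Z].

E[Z] = E[S²] + E[M²]
E[S²] = Var(S) + E[S]² = 0.024691358 + 0.19753086 = 0.22222222
E[M²] = Var(M) + E[M]² = 6.25 + 1 = 7.25
E[Z] = 0.22222222 + 7.25 = 7.4722222

7.4722222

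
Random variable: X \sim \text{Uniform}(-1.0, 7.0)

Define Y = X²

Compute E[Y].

E[X²] = Var(X) + (E[X])² = 5.3333333 + 9 = 14.333333

14.333333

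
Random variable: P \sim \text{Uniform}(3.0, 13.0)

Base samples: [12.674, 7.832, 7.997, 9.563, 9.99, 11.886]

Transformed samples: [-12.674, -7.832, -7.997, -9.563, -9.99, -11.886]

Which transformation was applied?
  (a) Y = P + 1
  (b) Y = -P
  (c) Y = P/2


Checking option (b) Y = -P:
  P = 12.674 -> Y = -12.674 ✓
  P = 7.832 -> Y = -7.832 ✓
  P = 7.997 -> Y = -7.997 ✓
All samples match this transformation.

(b) -P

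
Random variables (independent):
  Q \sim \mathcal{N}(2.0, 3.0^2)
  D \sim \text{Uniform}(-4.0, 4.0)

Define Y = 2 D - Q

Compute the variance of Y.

For independent RVs: Var(aX + bY) = a²Var(X) + b²Var(Y)
Var(Q) = 9
Var(D) = 5.3333333
Var(Y) = (-1)²*9 + 2²*5.3333333
= 1*9 + 4*5.3333333 = 30.333333

30.333333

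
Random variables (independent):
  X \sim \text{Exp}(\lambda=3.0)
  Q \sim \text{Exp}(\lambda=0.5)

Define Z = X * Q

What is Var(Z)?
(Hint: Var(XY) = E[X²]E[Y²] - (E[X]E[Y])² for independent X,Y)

Var(XY) = E[X²]E[Y²] - (E[X]E[Y])²
E[X] = 0.33333333, Var(X) = 0.11111111
E[Q] = 2, Var(Q) = 4
E[X²] = 0.11111111 + 0.33333333² = 0.22222222
E[Q²] = 4 + 2² = 8
Var(Z) = 0.22222222*8 - (0.33333333*2)²
= 1.7777778 - 0.44444444 = 1.3333333

1.3333333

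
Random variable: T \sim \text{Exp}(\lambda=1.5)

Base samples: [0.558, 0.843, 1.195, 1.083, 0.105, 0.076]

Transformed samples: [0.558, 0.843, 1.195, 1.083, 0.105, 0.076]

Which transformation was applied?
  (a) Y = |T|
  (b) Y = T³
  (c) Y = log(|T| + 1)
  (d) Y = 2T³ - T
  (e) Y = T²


Checking option (a) Y = |T|:
  T = 0.558 -> Y = 0.558 ✓
  T = 0.843 -> Y = 0.843 ✓
  T = 1.195 -> Y = 1.195 ✓
All samples match this transformation.

(a) |T|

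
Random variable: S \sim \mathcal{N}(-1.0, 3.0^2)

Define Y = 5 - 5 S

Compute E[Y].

For Y = -5S + 5:
E[Y] = -5 * E[S] + 5
E[S] = -1.0 = -1
E[Y] = -5 * (-1) + 5 = 10

10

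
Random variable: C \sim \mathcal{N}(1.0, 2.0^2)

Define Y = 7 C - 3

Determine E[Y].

For Y = 7C - 3:
E[Y] = 7 * E[C] - 3
E[C] = 1.0 = 1
E[Y] = 7 * 1 - 3 = 4

4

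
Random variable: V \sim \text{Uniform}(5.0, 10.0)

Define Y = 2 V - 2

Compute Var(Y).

For Y = aV + b: Var(Y) = a² * Var(V)
Var(V) = (10 - 5)^2/12 = 2.0833333
Var(Y) = 2² * 2.0833333 = 4 * 2.0833333 = 8.3333333

8.3333333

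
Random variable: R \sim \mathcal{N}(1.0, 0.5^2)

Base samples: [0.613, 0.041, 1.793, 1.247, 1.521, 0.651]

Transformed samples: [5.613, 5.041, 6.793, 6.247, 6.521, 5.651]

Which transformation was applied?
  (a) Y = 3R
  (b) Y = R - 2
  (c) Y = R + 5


Checking option (c) Y = R + 5:
  R = 0.613 -> Y = 5.613 ✓
  R = 0.041 -> Y = 5.041 ✓
  R = 1.793 -> Y = 6.793 ✓
All samples match this transformation.

(c) R + 5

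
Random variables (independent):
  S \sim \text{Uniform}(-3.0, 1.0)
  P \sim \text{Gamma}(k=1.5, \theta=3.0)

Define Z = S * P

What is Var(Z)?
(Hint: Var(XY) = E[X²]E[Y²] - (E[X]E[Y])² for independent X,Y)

Var(XY) = E[X²]E[Y²] - (E[X]E[Y])²
E[S] = -1, Var(S) = 1.3333333
E[P] = 4.5, Var(P) = 13.5
E[S²] = 1.3333333 + (-1)² = 2.3333333
E[P²] = 13.5 + 4.5² = 33.75
Var(Z) = 2.3333333*33.75 - (-1*4.5)²
= 78.75 - 20.25 = 58.5

58.5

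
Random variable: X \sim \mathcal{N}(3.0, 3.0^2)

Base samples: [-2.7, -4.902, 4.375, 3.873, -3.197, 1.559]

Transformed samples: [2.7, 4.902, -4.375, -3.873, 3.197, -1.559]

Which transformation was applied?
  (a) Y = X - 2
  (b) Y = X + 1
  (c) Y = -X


Checking option (c) Y = -X:
  X = -2.7 -> Y = 2.7 ✓
  X = -4.902 -> Y = 4.902 ✓
  X = 4.375 -> Y = -4.375 ✓
All samples match this transformation.

(c) -X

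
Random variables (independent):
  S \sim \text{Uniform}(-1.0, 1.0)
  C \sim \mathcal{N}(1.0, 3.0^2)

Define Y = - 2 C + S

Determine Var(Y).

For independent RVs: Var(aX + bY) = a²Var(X) + b²Var(Y)
Var(S) = 0.33333333
Var(C) = 9
Var(Y) = 1²*0.33333333 + (-2)²*9
= 1*0.33333333 + 4*9 = 36.333333

36.333333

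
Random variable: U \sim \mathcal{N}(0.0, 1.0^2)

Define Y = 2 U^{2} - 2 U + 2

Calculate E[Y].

E[Y] = 2*E[U²] - 2*E[U] + 2
E[U] = 0
E[U²] = Var(U) + (E[U])² = 1 + 0 = 1
E[Y] = 2*1 - 2*0 + 2 = 4

4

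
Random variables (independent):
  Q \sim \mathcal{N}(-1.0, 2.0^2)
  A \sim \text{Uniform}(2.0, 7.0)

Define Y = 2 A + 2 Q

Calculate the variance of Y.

For independent RVs: Var(aX + bY) = a²Var(X) + b²Var(Y)
Var(Q) = 4
Var(A) = 2.0833333
Var(Y) = 2²*4 + 2²*2.0833333
= 4*4 + 4*2.0833333 = 24.333333

24.333333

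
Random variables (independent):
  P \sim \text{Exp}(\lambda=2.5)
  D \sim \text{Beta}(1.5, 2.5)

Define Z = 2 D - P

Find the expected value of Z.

E[Z] = -1*E[P] + 2*E[D]
E[P] = 0.4
E[D] = 0.375
E[Z] = -1*0.4 + 2*0.375 = 0.35

0.35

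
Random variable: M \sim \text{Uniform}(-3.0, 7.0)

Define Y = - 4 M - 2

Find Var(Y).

For Y = aM + b: Var(Y) = a² * Var(M)
Var(M) = (7 + 3)^2/12 = 8.3333333
Var(Y) = (-4)² * 8.3333333 = 16 * 8.3333333 = 133.33333

133.33333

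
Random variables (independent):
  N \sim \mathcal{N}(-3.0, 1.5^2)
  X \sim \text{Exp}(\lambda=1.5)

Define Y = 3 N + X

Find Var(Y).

For independent RVs: Var(aX + bY) = a²Var(X) + b²Var(Y)
Var(N) = 2.25
Var(X) = 0.44444444
Var(Y) = 3²*2.25 + 1²*0.44444444
= 9*2.25 + 1*0.44444444 = 20.694444

20.694444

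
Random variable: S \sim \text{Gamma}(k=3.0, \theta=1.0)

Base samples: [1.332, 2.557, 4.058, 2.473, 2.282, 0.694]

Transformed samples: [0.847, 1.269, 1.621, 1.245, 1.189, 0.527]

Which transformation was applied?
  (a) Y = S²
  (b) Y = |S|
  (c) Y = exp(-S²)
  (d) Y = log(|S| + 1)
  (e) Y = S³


Checking option (d) Y = log(|S| + 1):
  S = 1.332 -> Y = 0.847 ✓
  S = 2.557 -> Y = 1.269 ✓
  S = 4.058 -> Y = 1.621 ✓
All samples match this transformation.

(d) log(|S| + 1)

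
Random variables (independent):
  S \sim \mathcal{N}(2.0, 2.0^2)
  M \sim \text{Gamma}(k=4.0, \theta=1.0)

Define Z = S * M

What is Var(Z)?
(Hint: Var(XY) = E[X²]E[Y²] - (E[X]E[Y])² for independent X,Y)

Var(XY) = E[X²]E[Y²] - (E[X]E[Y])²
E[S] = 2, Var(S) = 4
E[M] = 4, Var(M) = 4
E[S²] = 4 + 2² = 8
E[M²] = 4 + 4² = 20
Var(Z) = 8*20 - (2*4)²
= 160 - 64 = 96

96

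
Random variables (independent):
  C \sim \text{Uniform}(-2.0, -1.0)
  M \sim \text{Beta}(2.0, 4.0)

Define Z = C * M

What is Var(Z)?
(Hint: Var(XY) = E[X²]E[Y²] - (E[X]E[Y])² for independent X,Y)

Var(XY) = E[X²]E[Y²] - (E[X]E[Y])²
E[C] = -1.5, Var(C) = 0.083333333
E[M] = 0.33333333, Var(M) = 0.031746032
E[C²] = 0.083333333 + (-1.5)² = 2.3333333
E[M²] = 0.031746032 + 0.33333333² = 0.14285714
Var(Z) = 2.3333333*0.14285714 - (-1.5*0.33333333)²
= 0.33333333 - 0.25 = 0.083333333

0.083333333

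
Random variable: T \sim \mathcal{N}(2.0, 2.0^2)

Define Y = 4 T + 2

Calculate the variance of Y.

For Y = aT + b: Var(Y) = a² * Var(T)
Var(T) = 2.0^2 = 4
Var(Y) = 4² * 4 = 16 * 4 = 64

64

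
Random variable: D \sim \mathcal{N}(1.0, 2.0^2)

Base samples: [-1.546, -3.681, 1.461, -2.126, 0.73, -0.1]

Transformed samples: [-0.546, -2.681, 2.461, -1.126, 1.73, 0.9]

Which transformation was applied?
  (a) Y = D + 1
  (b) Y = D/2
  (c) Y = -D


Checking option (a) Y = D + 1:
  D = -1.546 -> Y = -0.546 ✓
  D = -3.681 -> Y = -2.681 ✓
  D = 1.461 -> Y = 2.461 ✓
All samples match this transformation.

(a) D + 1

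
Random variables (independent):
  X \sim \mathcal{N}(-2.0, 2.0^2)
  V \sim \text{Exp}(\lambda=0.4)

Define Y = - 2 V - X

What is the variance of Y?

For independent RVs: Var(aX + bY) = a²Var(X) + b²Var(Y)
Var(X) = 4
Var(V) = 6.25
Var(Y) = (-1)²*4 + (-2)²*6.25
= 1*4 + 4*6.25 = 29

29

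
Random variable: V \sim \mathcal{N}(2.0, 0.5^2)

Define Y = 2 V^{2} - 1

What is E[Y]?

E[Y] = 2*E[V²] - 1
E[V] = 2
E[V²] = Var(V) + (E[V])² = 0.25 + 4 = 4.25
E[Y] = 2*4.25 - 1 = 7.5

7.5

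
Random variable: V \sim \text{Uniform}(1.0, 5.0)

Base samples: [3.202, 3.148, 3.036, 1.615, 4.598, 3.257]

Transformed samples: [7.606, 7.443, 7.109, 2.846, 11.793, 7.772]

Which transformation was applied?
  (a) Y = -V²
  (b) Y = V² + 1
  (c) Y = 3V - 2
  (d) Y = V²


Checking option (c) Y = 3V - 2:
  V = 3.202 -> Y = 7.606 ✓
  V = 3.148 -> Y = 7.443 ✓
  V = 3.036 -> Y = 7.109 ✓
All samples match this transformation.

(c) 3V - 2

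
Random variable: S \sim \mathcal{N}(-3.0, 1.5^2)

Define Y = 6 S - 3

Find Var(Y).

For Y = aS + b: Var(Y) = a² * Var(S)
Var(S) = 1.5^2 = 2.25
Var(Y) = 6² * 2.25 = 36 * 2.25 = 81

81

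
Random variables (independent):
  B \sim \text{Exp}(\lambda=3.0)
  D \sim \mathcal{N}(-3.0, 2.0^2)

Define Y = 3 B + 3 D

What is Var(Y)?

For independent RVs: Var(aX + bY) = a²Var(X) + b²Var(Y)
Var(B) = 0.11111111
Var(D) = 4
Var(Y) = 3²*0.11111111 + 3²*4
= 9*0.11111111 + 9*4 = 37

37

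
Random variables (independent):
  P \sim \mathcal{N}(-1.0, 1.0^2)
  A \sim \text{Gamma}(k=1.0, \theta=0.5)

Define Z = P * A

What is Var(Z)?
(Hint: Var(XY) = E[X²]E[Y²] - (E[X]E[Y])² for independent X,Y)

Var(XY) = E[X²]E[Y²] - (E[X]E[Y])²
E[P] = -1, Var(P) = 1
E[A] = 0.5, Var(A) = 0.25
E[P²] = 1 + (-1)² = 2
E[A²] = 0.25 + 0.5² = 0.5
Var(Z) = 2*0.5 - (-1*0.5)²
= 1 - 0.25 = 0.75

0.75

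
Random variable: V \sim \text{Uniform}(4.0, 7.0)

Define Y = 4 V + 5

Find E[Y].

For Y = 4V + 5:
E[Y] = 4 * E[V] + 5
E[V] = (4 + 7)/2 = 5.5
E[Y] = 4 * 5.5 + 5 = 27

27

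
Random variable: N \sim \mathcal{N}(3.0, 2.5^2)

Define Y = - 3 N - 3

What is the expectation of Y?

For Y = -3N - 3:
E[Y] = -3 * E[N] - 3
E[N] = 3.0 = 3
E[Y] = -3 * 3 - 3 = -12

-12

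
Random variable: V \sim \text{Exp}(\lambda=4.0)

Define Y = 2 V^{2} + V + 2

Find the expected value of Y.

E[Y] = 2*E[V²] + 1*E[V] + 2
E[V] = 0.25
E[V²] = Var(V) + (E[V])² = 0.0625 + 0.0625 = 0.125
E[Y] = 2*0.125 + 1*0.25 + 2 = 2.5

2.5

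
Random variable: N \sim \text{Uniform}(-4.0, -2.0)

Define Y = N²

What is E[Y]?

E[N²] = Var(N) + (E[N])² = 0.33333333 + 9 = 9.3333333

9.3333333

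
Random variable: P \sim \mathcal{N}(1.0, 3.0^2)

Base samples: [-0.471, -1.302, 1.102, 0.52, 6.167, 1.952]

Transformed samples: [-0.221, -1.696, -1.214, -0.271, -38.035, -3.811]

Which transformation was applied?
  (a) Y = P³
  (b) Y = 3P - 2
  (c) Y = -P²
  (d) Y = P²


Checking option (c) Y = -P²:
  P = -0.471 -> Y = -0.221 ✓
  P = -1.302 -> Y = -1.696 ✓
  P = 1.102 -> Y = -1.214 ✓
All samples match this transformation.

(c) -P²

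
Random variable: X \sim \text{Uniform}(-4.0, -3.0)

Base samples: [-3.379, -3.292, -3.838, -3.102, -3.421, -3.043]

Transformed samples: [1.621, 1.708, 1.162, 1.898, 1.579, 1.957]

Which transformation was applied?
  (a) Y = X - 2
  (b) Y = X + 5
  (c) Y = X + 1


Checking option (b) Y = X + 5:
  X = -3.379 -> Y = 1.621 ✓
  X = -3.292 -> Y = 1.708 ✓
  X = -3.838 -> Y = 1.162 ✓
All samples match this transformation.

(b) X + 5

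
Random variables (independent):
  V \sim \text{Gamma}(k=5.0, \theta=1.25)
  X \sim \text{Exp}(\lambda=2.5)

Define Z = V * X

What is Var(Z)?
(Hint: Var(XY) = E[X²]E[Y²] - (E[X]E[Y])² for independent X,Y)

Var(XY) = E[X²]E[Y²] - (E[X]E[Y])²
E[V] = 6.25, Var(V) = 7.8125
E[X] = 0.4, Var(X) = 0.16
E[V²] = 7.8125 + 6.25² = 46.875
E[X²] = 0.16 + 0.4² = 0.32
Var(Z) = 46.875*0.32 - (6.25*0.4)²
= 15 - 6.25 = 8.75

8.75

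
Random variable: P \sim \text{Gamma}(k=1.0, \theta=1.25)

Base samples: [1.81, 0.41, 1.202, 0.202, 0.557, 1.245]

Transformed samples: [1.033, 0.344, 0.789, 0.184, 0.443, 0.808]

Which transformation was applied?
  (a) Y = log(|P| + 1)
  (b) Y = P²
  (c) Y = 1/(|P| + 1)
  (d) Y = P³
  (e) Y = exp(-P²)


Checking option (a) Y = log(|P| + 1):
  P = 1.81 -> Y = 1.033 ✓
  P = 0.41 -> Y = 0.344 ✓
  P = 1.202 -> Y = 0.789 ✓
All samples match this transformation.

(a) log(|P| + 1)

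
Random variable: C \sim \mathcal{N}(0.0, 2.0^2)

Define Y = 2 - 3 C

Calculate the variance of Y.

For Y = aC + b: Var(Y) = a² * Var(C)
Var(C) = 2.0^2 = 4
Var(Y) = (-3)² * 4 = 9 * 4 = 36

36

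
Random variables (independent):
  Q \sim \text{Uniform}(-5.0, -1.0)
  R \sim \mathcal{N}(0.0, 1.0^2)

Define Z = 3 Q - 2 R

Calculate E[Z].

E[Z] = 3*E[Q] - 2*E[R]
E[Q] = -3
E[R] = 0
E[Z] = 3*(-3) - 2*0 = -9

-9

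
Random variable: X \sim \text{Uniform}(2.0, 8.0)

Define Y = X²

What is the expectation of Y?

E[X²] = Var(X) + (E[X])² = 3 + 25 = 28

28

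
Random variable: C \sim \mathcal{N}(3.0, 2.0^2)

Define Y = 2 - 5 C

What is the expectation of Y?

For Y = -5C + 2:
E[Y] = -5 * E[C] + 2
E[C] = 3.0 = 3
E[Y] = -5 * 3 + 2 = -13

-13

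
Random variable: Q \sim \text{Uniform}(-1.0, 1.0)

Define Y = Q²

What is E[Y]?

Using E[X²] = Var(X) + (E[X])²:
E[Q] = 0
Var(Q) = (1 + 1)^2/12 = 0.33333333
E[Q²] = 0.33333333 + 0² = 0.33333333 + 0 = 0.33333333

0.33333333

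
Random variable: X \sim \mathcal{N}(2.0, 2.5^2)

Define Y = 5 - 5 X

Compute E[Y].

For Y = -5X + 5:
E[Y] = -5 * E[X] + 5
E[X] = 2.0 = 2
E[Y] = -5 * 2 + 5 = -5

-5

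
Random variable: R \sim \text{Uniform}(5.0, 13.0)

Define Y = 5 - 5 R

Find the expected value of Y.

For Y = -5R + 5:
E[Y] = -5 * E[R] + 5
E[R] = (5 + 13)/2 = 9
E[Y] = -5 * 9 + 5 = -40

-40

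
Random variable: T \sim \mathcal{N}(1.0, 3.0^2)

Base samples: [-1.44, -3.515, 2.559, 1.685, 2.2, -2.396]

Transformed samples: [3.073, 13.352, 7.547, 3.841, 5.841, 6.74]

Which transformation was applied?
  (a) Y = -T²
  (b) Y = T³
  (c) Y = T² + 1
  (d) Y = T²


Checking option (c) Y = T² + 1:
  T = -1.44 -> Y = 3.073 ✓
  T = -3.515 -> Y = 13.352 ✓
  T = 2.559 -> Y = 7.547 ✓
All samples match this transformation.

(c) T² + 1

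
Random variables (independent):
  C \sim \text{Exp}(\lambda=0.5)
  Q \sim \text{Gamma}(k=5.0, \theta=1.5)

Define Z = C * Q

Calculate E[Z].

For independent RVs: E[XY] = E[X]*E[Y]
E[C] = 2
E[Q] = 7.5
E[Z] = 2 * 7.5 = 15

15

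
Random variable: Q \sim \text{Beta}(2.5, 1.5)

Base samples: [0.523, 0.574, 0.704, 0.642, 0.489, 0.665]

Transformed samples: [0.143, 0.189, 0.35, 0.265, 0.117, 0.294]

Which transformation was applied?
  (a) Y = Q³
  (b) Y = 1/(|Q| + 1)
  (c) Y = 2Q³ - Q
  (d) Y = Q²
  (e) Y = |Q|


Checking option (a) Y = Q³:
  Q = 0.523 -> Y = 0.143 ✓
  Q = 0.574 -> Y = 0.189 ✓
  Q = 0.704 -> Y = 0.35 ✓
All samples match this transformation.

(a) Q³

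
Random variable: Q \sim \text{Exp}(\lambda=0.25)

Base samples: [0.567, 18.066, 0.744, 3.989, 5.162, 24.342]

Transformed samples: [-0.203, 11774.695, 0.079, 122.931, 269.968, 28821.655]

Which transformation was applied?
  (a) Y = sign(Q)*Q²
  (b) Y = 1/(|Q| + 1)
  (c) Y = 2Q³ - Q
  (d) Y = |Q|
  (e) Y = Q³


Checking option (c) Y = 2Q³ - Q:
  Q = 0.567 -> Y = -0.203 ✓
  Q = 18.066 -> Y = 11774.695 ✓
  Q = 0.744 -> Y = 0.079 ✓
All samples match this transformation.

(c) 2Q³ - Q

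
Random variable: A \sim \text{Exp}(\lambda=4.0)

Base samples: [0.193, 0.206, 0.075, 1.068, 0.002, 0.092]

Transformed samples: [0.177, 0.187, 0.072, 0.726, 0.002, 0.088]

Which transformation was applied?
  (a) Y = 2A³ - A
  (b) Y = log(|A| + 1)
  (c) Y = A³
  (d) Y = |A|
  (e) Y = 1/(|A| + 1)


Checking option (b) Y = log(|A| + 1):
  A = 0.193 -> Y = 0.177 ✓
  A = 0.206 -> Y = 0.187 ✓
  A = 0.075 -> Y = 0.072 ✓
All samples match this transformation.

(b) log(|A| + 1)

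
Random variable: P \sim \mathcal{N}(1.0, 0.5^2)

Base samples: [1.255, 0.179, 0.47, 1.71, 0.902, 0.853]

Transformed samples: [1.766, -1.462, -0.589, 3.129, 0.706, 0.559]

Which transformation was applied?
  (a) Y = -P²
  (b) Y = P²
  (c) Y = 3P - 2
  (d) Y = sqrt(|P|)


Checking option (c) Y = 3P - 2:
  P = 1.255 -> Y = 1.766 ✓
  P = 0.179 -> Y = -1.462 ✓
  P = 0.47 -> Y = -0.589 ✓
All samples match this transformation.

(c) 3P - 2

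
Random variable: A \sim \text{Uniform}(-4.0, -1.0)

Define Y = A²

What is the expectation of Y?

E[A²] = Var(A) + (E[A])² = 0.75 + 6.25 = 7

7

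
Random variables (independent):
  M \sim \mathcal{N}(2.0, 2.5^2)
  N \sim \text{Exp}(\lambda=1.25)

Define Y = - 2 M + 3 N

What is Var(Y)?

For independent RVs: Var(aX + bY) = a²Var(X) + b²Var(Y)
Var(M) = 6.25
Var(N) = 0.64
Var(Y) = (-2)²*6.25 + 3²*0.64
= 4*6.25 + 9*0.64 = 30.76

30.76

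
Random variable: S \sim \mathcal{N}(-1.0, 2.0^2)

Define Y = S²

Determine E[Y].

E[S²] = Var(S) + (E[S])² = 4 + 1 = 5

5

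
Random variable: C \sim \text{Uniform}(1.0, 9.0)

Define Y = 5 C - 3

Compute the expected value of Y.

For Y = 5C - 3:
E[Y] = 5 * E[C] - 3
E[C] = (1 + 9)/2 = 5
E[Y] = 5 * 5 - 3 = 22

22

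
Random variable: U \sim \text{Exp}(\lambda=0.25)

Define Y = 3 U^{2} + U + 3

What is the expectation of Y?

E[Y] = 3*E[U²] + 1*E[U] + 3
E[U] = 4
E[U²] = Var(U) + (E[U])² = 16 + 16 = 32
E[Y] = 3*32 + 1*4 + 3 = 103

103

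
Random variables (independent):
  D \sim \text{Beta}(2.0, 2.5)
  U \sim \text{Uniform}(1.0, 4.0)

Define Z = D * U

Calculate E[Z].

For independent RVs: E[XY] = E[X]*E[Y]
E[D] = 0.44444444
E[U] = 2.5
E[Z] = 0.44444444 * 2.5 = 1.1111111

1.1111111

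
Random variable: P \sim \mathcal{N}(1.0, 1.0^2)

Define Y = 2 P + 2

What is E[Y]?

For Y = 2P + 2:
E[Y] = 2 * E[P] + 2
E[P] = 1.0 = 1
E[Y] = 2 * 1 + 2 = 4

4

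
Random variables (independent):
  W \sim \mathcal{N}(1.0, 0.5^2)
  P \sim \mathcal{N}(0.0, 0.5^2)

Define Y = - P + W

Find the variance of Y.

For independent RVs: Var(aX + bY) = a²Var(X) + b²Var(Y)
Var(W) = 0.25
Var(P) = 0.25
Var(Y) = 1²*0.25 + (-1)²*0.25
= 1*0.25 + 1*0.25 = 0.5

0.5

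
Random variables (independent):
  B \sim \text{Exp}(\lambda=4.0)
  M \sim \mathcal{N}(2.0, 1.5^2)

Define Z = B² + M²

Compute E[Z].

E[Z] = E[B²] + E[M²]
E[B²] = Var(B) + E[B]² = 0.0625 + 0.0625 = 0.125
E[M²] = Var(M) + E[M]² = 2.25 + 4 = 6.25
E[Z] = 0.125 + 6.25 = 6.375

6.375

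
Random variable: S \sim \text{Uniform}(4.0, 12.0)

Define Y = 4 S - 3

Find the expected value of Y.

For Y = 4S - 3:
E[Y] = 4 * E[S] - 3
E[S] = (4 + 12)/2 = 8
E[Y] = 4 * 8 - 3 = 29

29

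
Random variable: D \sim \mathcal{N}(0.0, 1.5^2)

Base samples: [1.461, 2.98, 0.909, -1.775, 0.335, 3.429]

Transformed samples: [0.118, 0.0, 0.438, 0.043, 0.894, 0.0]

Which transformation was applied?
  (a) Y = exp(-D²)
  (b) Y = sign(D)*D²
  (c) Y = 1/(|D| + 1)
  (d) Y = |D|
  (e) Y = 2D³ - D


Checking option (a) Y = exp(-D²):
  D = 1.461 -> Y = 0.118 ✓
  D = 2.98 -> Y = 0.0 ✓
  D = 0.909 -> Y = 0.438 ✓
All samples match this transformation.

(a) exp(-D²)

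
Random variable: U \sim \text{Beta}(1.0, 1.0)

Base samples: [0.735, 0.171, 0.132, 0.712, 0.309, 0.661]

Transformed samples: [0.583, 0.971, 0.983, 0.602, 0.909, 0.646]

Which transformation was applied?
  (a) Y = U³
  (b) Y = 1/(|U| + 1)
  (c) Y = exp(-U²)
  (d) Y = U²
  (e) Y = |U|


Checking option (c) Y = exp(-U²):
  U = 0.735 -> Y = 0.583 ✓
  U = 0.171 -> Y = 0.971 ✓
  U = 0.132 -> Y = 0.983 ✓
All samples match this transformation.

(c) exp(-U²)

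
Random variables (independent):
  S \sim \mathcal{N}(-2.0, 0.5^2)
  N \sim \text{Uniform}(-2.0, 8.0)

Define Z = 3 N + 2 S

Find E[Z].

E[Z] = 2*E[S] + 3*E[N]
E[S] = -2
E[N] = 3
E[Z] = 2*(-2) + 3*3 = 5

5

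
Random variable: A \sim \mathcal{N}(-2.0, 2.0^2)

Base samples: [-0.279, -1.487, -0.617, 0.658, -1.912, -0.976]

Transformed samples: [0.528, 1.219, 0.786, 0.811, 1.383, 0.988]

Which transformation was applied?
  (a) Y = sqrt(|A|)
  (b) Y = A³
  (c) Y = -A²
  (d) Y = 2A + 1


Checking option (a) Y = sqrt(|A|):
  A = -0.279 -> Y = 0.528 ✓
  A = -1.487 -> Y = 1.219 ✓
  A = -0.617 -> Y = 0.786 ✓
All samples match this transformation.

(a) sqrt(|A|)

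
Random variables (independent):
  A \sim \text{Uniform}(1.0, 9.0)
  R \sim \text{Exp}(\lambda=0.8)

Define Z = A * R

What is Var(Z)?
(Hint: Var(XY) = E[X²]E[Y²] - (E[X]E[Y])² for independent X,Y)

Var(XY) = E[X²]E[Y²] - (E[X]E[Y])²
E[A] = 5, Var(A) = 5.3333333
E[R] = 1.25, Var(R) = 1.5625
E[A²] = 5.3333333 + 5² = 30.333333
E[R²] = 1.5625 + 1.25² = 3.125
Var(Z) = 30.333333*3.125 - (5*1.25)²
= 94.791667 - 39.0625 = 55.729167

55.729167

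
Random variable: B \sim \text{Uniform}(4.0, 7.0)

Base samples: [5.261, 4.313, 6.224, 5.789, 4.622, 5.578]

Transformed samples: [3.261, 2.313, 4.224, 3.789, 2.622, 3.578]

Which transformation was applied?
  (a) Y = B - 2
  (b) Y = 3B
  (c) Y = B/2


Checking option (a) Y = B - 2:
  B = 5.261 -> Y = 3.261 ✓
  B = 4.313 -> Y = 2.313 ✓
  B = 6.224 -> Y = 4.224 ✓
All samples match this transformation.

(a) B - 2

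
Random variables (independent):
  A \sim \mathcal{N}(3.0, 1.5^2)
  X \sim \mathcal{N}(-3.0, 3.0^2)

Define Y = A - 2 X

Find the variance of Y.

For independent RVs: Var(aX + bY) = a²Var(X) + b²Var(Y)
Var(A) = 2.25
Var(X) = 9
Var(Y) = 1²*2.25 + (-2)²*9
= 1*2.25 + 4*9 = 38.25

38.25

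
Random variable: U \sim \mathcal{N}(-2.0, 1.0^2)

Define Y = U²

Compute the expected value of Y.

E[U²] = Var(U) + (E[U])² = 1 + 4 = 5

5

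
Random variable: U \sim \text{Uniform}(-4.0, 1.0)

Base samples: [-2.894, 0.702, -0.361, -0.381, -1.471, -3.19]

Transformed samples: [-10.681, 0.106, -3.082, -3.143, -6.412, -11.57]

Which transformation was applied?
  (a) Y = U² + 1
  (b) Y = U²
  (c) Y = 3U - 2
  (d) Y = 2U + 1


Checking option (c) Y = 3U - 2:
  U = -2.894 -> Y = -10.681 ✓
  U = 0.702 -> Y = 0.106 ✓
  U = -0.361 -> Y = -3.082 ✓
All samples match this transformation.

(c) 3U - 2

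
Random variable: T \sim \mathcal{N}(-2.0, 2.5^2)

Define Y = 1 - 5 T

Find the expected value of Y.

For Y = -5T + 1:
E[Y] = -5 * E[T] + 1
E[T] = -2.0 = -2
E[Y] = -5 * (-2) + 1 = 11

11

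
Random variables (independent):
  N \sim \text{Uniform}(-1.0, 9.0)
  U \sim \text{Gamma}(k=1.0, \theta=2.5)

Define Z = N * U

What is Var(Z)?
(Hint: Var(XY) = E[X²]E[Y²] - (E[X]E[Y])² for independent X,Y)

Var(XY) = E[X²]E[Y²] - (E[X]E[Y])²
E[N] = 4, Var(N) = 8.3333333
E[U] = 2.5, Var(U) = 6.25
E[N²] = 8.3333333 + 4² = 24.333333
E[U²] = 6.25 + 2.5² = 12.5
Var(Z) = 24.333333*12.5 - (4*2.5)²
= 304.16667 - 100 = 204.16667

204.16667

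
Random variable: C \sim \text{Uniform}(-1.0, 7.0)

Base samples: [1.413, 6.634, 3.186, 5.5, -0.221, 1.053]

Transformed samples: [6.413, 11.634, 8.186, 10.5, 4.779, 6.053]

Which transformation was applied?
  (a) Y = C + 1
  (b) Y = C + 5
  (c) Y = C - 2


Checking option (b) Y = C + 5:
  C = 1.413 -> Y = 6.413 ✓
  C = 6.634 -> Y = 11.634 ✓
  C = 3.186 -> Y = 8.186 ✓
All samples match this transformation.

(b) C + 5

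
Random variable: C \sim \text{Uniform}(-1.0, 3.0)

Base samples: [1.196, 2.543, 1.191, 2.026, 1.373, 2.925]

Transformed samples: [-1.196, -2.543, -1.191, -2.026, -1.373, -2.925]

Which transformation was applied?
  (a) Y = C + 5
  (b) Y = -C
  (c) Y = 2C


Checking option (b) Y = -C:
  C = 1.196 -> Y = -1.196 ✓
  C = 2.543 -> Y = -2.543 ✓
  C = 1.191 -> Y = -1.191 ✓
All samples match this transformation.

(b) -C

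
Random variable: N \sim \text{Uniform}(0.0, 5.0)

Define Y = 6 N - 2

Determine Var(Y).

For Y = aN + b: Var(Y) = a² * Var(N)
Var(N) = (5 - 0)^2/12 = 2.0833333
Var(Y) = 6² * 2.0833333 = 36 * 2.0833333 = 75

75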